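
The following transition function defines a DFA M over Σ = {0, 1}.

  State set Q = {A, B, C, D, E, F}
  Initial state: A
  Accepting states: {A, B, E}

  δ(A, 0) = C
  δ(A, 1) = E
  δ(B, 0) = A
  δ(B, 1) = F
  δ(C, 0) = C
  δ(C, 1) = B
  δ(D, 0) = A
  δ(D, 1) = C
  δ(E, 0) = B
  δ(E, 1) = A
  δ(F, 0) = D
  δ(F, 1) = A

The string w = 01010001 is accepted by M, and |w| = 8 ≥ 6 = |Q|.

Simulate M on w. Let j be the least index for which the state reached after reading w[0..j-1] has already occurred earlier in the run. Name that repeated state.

A

State sequence: A -0-> C -1-> B -0-> A -1-> E -0-> B -0-> A -0-> C -1-> B
First repeat at step 3: A was already visited.

The earliest repeat is at step j = 3: M is in A, which it already visited at step i = 0.
Pumping length from the standard proof: p = 6 (the number of states). The repeated state found above gives |xy| = j ≤ 6 and |y| = j − i ≥ 1.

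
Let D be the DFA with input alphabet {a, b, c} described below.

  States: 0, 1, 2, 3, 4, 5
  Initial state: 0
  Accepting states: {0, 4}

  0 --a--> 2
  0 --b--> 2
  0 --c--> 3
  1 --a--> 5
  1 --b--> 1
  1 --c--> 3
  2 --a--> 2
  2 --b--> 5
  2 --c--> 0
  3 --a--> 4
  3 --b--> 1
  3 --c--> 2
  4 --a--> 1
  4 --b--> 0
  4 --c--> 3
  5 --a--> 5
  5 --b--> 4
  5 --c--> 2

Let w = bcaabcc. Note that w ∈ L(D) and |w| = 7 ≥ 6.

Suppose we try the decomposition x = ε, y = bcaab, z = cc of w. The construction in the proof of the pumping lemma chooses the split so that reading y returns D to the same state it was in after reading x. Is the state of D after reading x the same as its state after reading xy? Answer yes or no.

State sequence: 0 -b-> 2 -c-> 0 -a-> 2 -a-> 2 -b-> 5

After x (step 0): 0. After xy (step 5): 5.
They differ (0 ≠ 5), so y is not a cycle from the state after x; this split is not the one the pumping-lemma construction produces, and pumping y need not keep the string in L(D).

no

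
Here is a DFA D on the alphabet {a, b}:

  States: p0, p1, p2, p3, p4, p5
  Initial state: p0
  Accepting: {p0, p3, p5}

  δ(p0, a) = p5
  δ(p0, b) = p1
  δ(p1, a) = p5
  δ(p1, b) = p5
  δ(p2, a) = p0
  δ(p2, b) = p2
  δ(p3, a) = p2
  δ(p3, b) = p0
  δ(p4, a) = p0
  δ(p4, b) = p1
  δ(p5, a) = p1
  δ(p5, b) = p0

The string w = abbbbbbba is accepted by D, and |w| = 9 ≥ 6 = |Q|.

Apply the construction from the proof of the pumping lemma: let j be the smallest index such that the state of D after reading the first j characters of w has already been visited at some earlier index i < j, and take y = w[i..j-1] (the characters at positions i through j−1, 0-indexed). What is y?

ab

State sequence: p0 -a-> p5 -b-> p0 -b-> p1 -b-> p5 -b-> p0 -b-> p1 -b-> p5 -b-> p0 -a-> p5
First repeat at step 2: p0 was already visited.

So i = 0, j = 2, giving x = w[0:0] = ε, y = w[0:2] = ab, z = w[2:9] = bbbbbba.
Check: |xy| = 2 ≤ 6 and |y| = 2 ≥ 1. Reading y takes D from p0 back to p0, so every xyⁱz is accepted.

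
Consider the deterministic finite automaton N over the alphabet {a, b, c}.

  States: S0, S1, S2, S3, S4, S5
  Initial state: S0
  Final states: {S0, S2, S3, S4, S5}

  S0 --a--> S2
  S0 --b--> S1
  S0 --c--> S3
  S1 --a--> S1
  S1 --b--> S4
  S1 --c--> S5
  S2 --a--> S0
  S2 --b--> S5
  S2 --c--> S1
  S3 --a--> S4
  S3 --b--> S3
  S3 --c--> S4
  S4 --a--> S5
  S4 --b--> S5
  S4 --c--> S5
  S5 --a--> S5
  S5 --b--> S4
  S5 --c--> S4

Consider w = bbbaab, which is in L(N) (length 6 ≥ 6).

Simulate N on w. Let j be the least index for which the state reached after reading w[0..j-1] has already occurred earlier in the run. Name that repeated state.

State sequence: S0 -b-> S1 -b-> S4 -b-> S5 -a-> S5 -a-> S5 -b-> S4
First repeat at step 4: S5 was already visited.

The earliest repeat is at step j = 4: N is in S5, which it already visited at step i = 3.

S5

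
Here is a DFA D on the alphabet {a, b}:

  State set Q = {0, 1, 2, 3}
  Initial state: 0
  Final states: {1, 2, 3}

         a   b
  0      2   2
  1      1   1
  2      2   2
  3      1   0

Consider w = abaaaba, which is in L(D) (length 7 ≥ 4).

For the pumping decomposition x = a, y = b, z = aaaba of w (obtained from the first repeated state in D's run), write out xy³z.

abbbaaaba

xy^3z = a·b·b·b·aaaba = abbbaaaba.
Reading y = b takes D from 2 back to 2, so after x·y·y·y the machine is still in 2, and z then leads to the accepting state 2. Hence abbbaaaba ∈ L(D).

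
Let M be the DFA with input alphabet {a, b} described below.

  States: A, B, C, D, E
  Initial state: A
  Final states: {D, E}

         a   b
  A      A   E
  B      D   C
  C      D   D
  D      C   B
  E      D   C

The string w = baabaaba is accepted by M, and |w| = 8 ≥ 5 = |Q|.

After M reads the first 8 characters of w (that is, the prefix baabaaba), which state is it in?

D

State sequence: A -b-> E -a-> D -a-> C -b-> D -a-> C -a-> D -b-> B -a-> D

After reading 8 characters, M is in state D.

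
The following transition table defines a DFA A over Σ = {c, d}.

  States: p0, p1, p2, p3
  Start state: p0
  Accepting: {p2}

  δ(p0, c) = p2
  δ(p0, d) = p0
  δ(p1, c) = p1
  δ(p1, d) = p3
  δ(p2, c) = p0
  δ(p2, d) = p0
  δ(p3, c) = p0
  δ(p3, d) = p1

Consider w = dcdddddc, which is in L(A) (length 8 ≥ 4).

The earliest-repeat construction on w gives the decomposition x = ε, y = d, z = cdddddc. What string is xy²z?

xy^2z = ε·d·d·cdddddc = ddcdddddc.
Reading y = d takes A from p0 back to p0, so after x·y·y the machine is still in p0, and z then leads to the accepting state p2. Hence ddcdddddc ∈ L(A).

ddcdddddc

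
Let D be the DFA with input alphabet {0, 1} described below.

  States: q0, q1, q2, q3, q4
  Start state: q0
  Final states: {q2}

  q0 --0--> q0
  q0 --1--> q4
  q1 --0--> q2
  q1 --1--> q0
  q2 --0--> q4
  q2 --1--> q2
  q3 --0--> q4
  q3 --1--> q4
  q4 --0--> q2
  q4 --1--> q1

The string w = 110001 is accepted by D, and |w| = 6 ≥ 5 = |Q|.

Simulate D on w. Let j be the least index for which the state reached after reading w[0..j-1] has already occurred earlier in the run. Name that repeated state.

State sequence: q0 -1-> q4 -1-> q1 -0-> q2 -0-> q4 -0-> q2 -1-> q2
First repeat at step 4: q4 was already visited.

The earliest repeat is at step j = 4: D is in q4, which it already visited at step i = 1.
With |Q| = 5, pigeonhole forces a state repeat no later than step 5; the substring read between the first and second visits to that state can be pumped.

q4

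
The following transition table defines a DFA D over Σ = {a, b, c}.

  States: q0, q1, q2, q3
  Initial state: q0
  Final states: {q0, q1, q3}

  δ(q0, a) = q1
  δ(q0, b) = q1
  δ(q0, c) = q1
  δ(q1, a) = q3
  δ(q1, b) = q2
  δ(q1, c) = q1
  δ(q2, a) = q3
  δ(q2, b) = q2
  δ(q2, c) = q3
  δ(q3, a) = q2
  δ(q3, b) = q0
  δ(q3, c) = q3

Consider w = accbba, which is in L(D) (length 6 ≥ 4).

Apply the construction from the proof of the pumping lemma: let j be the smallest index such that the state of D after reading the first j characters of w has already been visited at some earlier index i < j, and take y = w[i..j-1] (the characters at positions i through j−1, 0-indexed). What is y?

State sequence: q0 -a-> q1 -c-> q1 -c-> q1 -b-> q2 -b-> q2 -a-> q3
First repeat at step 2: q1 was already visited.

So i = 1, j = 2, giving x = w[0:1] = a, y = w[1:2] = c, z = w[2:6] = cbba.
Check: |xy| = 2 ≤ 4 and |y| = 1 ≥ 1. Reading y takes D from q1 back to q1, so every xyⁱz is accepted.

c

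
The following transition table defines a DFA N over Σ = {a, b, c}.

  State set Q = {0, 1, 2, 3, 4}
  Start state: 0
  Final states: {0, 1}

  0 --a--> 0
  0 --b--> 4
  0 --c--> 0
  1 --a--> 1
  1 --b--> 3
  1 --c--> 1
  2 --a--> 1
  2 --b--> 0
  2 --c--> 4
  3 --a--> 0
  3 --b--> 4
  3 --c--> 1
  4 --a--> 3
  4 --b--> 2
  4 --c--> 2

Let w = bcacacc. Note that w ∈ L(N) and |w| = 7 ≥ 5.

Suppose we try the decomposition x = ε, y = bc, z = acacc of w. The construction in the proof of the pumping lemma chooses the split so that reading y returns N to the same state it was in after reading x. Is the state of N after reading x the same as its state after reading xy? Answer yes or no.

no

Run of N on the first 2 characters of w = b c:
  step 0: 0  (start)
  step 1: 4  (read b: 0→4)
  step 2: 2  (read c: 4→2)

After x (step 0): 0. After xy (step 2): 2.
They differ (0 ≠ 2), so y is not a cycle from the state after x; this split is not the one the pumping-lemma construction produces, and pumping y need not keep the string in L(N).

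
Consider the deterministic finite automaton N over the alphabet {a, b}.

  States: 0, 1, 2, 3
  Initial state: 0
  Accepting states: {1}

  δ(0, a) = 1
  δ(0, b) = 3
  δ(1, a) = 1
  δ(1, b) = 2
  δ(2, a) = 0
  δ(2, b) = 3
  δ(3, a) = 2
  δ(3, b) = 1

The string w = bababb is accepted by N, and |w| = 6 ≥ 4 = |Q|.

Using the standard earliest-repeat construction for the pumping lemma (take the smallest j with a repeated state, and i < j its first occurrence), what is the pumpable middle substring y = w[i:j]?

ab

State sequence: 0 -b-> 3 -a-> 2 -b-> 3 -a-> 2 -b-> 3 -b-> 1
First repeat at step 3: 3 was already visited.

So i = 1, j = 3, giving x = w[0:1] = b, y = w[1:3] = ab, z = w[3:6] = abb.
Check: |xy| = 3 ≤ 4 and |y| = 2 ≥ 1. Reading y takes N from 3 back to 3, so every xyⁱz is accepted.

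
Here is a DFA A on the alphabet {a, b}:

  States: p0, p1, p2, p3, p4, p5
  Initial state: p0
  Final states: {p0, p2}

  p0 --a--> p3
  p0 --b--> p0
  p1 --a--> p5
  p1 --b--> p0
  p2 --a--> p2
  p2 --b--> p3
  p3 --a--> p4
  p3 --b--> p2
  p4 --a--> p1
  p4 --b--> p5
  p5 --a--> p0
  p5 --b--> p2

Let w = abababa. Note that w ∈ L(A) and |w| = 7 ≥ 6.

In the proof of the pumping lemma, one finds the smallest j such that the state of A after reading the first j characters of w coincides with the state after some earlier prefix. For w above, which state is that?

p2

Run of A on w = a b a b a b a:
  step 0: p0  (start)
  step 1: p3  (read a: p0→p3)
  step 2: p2  (read b: p3→p2)
  step 3: p2  (read a: p2→p2)   ← first repeat (p2 seen earlier)
  step 4: p3  (read b: p2→p3)
  step 5: p4  (read a: p3→p4)
  step 6: p5  (read b: p4→p5)
  step 7: p0  (read a: p5→p0)

The earliest repeat is at step j = 3: A is in p2, which it already visited at step i = 2.
Pumping length from the standard proof: p = 6 (the number of states). The repeated state found above gives |xy| = j ≤ 6 and |y| = j − i ≥ 1.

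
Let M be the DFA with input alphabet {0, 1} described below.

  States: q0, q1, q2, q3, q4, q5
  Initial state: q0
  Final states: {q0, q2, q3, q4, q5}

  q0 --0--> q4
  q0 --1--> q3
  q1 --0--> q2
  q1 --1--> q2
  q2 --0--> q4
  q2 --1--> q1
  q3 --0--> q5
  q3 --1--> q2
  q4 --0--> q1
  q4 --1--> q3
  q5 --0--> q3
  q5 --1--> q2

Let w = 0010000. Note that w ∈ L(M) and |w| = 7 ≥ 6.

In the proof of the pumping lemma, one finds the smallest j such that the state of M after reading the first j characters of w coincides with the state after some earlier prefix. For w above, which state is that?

q4

State sequence: q0 -0-> q4 -0-> q1 -1-> q2 -0-> q4 -0-> q1 -0-> q2 -0-> q4
First repeat at step 4: q4 was already visited.

The earliest repeat is at step j = 4: M is in q4, which it already visited at step i = 1.
The DFA has 6 states, so the proof of the pumping lemma guarantees a repeated state among the first 6+1 visited; the segment between the two visits is the pumpable y.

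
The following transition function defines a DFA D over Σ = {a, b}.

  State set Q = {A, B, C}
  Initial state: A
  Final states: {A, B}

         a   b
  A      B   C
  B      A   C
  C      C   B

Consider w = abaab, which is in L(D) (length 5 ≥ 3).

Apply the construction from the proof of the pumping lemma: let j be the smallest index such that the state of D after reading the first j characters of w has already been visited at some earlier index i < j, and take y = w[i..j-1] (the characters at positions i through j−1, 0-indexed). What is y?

a

State sequence: A -a-> B -b-> C -a-> C -a-> C -b-> B
First repeat at step 3: C was already visited.

So i = 2, j = 3, giving x = w[0:2] = ab, y = w[2:3] = a, z = w[3:5] = ab.
Check: |xy| = 3 ≤ 3 and |y| = 1 ≥ 1. Reading y takes D from C back to C, so every xyⁱz is accepted.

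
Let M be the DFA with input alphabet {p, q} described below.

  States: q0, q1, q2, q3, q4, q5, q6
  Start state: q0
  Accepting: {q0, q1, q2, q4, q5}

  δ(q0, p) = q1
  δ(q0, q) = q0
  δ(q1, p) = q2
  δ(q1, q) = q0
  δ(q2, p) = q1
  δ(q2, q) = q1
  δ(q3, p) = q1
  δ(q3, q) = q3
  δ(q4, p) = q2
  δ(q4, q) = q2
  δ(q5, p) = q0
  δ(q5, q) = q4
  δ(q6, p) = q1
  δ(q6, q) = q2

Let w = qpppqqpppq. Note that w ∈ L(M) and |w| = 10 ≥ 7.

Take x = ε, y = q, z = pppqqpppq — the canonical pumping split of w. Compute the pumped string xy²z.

xy^2z = ε·q·q·pppqqpppq = qqpppqqpppq.
Reading y = q takes M from q0 back to q0, so after x·y·y the machine is still in q0, and z then leads to the accepting state q0. Hence qqpppqqpppq ∈ L(M).

qqpppqqpppq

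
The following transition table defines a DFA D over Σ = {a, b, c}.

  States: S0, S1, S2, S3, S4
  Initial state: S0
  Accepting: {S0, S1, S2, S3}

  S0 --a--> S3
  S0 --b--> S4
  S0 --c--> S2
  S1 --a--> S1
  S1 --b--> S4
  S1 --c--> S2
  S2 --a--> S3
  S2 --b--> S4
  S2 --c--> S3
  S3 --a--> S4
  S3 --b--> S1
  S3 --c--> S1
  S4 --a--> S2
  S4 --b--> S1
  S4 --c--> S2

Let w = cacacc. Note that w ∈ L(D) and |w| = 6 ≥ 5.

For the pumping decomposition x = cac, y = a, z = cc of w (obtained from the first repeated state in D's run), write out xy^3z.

xy^3z = cac·a·a·a·cc = cacaaacc.
Reading y = a takes D from S1 back to S1, so after x·y·y·y the machine is still in S1, and z then leads to the accepting state S3. Hence cacaaacc ∈ L(D).

cacaaacc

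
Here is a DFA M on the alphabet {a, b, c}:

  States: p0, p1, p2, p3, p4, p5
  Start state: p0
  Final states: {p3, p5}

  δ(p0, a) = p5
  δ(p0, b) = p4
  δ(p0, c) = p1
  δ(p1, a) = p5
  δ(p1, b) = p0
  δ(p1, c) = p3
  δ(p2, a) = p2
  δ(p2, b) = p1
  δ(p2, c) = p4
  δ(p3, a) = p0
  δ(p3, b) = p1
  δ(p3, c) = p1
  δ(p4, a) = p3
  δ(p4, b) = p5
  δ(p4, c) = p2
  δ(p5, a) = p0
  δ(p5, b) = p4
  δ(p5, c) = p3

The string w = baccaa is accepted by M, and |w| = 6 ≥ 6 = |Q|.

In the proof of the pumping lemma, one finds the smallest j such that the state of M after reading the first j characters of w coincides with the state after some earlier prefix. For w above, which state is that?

p3

State sequence: p0 -b-> p4 -a-> p3 -c-> p1 -c-> p3 -a-> p0 -a-> p5
First repeat at step 4: p3 was already visited.

The earliest repeat is at step j = 4: M is in p3, which it already visited at step i = 2.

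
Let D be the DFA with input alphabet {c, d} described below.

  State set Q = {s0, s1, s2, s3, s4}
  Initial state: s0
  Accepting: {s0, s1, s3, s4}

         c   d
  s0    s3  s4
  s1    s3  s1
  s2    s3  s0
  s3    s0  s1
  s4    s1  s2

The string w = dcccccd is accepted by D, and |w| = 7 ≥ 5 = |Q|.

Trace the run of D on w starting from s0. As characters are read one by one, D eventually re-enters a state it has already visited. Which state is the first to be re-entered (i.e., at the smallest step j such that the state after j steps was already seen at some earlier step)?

s0

Run of D on w = d c c c c c d:
  step 0: s0  (start)
  step 1: s4  (read d: s0→s4)
  step 2: s1  (read c: s4→s1)
  step 3: s3  (read c: s1→s3)
  step 4: s0  (read c: s3→s0)   ← first repeat (s0 seen earlier)
  step 5: s3  (read c: s0→s3)
  step 6: s0  (read c: s3→s0)
  step 7: s4  (read d: s0→s4)

The earliest repeat is at step j = 4: D is in s0, which it already visited at step i = 0.
Since D has 5 states, any run of length ≥ 5 visits 5+1 states, so by pigeonhole some state repeats within the first 5 steps — that repeat gives the pumpable loop.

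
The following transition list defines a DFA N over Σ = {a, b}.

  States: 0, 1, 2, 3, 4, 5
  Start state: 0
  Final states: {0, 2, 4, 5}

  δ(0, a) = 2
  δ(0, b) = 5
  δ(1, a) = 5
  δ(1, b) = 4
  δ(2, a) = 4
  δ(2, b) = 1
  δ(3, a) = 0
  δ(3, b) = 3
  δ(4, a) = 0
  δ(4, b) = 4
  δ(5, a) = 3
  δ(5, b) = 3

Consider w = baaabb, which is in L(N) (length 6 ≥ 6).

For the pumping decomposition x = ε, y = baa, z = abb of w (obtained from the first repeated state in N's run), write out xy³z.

baabaabaaabb

xy^3z = ε·baa·baa·baa·abb = baabaabaaabb.
Reading y = baa takes N from 0 back to 0, so after x·y·y·y the machine is still in 0, and z then leads to the accepting state 4. Hence baabaabaaabb ∈ L(N).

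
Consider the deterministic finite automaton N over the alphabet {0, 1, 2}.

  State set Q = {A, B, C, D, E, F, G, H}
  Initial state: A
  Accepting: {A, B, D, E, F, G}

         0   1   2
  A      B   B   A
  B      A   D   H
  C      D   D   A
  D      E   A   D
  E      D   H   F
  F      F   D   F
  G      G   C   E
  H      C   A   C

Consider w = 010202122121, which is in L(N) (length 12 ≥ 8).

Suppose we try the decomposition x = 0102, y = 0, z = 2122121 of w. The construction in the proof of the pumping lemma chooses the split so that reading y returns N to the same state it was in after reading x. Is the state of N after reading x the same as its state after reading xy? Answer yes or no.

Run of N on the first 5 characters of w = 0 1 0 2 0:
  step 0: A  (start)
  step 1: B  (read 0: A→B)
  step 2: D  (read 1: B→D)
  step 3: E  (read 0: D→E)
  step 4: F  (read 2: E→F)
  step 5: F  (read 0: F→F)

After x (step 4): F. After xy (step 5): F.
They match, so y = 0 drives N around a cycle from F back to itself; pumping y any number of times keeps N in F before reading z, and xyⁱz ∈ L(N) for every i ≥ 0.

yes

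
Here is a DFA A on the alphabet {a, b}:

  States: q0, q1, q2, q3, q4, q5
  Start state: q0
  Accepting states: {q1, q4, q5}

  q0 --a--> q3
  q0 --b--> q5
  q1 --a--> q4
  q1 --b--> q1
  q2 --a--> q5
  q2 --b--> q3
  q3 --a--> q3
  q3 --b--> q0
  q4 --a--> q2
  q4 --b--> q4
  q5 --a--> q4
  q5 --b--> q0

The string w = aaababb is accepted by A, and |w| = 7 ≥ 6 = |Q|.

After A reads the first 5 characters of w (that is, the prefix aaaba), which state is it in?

q3

State sequence: q0 -a-> q3 -a-> q3 -a-> q3 -b-> q0 -a-> q3

After reading 5 characters, A is in state q3.
(This kind of state-tracing is the core of the pumping-lemma construction: with 6 states, pigeonhole forces a repeat within the first 6 steps.)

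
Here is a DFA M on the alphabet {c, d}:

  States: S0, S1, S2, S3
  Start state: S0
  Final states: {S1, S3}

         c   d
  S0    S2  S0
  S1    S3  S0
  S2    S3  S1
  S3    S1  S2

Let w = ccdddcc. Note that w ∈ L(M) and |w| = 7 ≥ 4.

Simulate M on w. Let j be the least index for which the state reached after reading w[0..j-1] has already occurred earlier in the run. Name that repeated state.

State sequence: S0 -c-> S2 -c-> S3 -d-> S2 -d-> S1 -d-> S0 -c-> S2 -c-> S3
First repeat at step 3: S2 was already visited.

The earliest repeat is at step j = 3: M is in S2, which it already visited at step i = 1.
With |Q| = 4, pigeonhole forces a state repeat no later than step 4; the substring read between the first and second visits to that state can be pumped.

S2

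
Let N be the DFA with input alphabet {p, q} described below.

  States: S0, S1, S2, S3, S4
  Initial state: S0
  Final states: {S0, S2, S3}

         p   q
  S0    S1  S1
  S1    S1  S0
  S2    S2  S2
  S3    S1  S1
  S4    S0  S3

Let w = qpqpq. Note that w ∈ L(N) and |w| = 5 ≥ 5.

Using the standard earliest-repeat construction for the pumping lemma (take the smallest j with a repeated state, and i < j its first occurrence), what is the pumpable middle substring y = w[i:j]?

p

State sequence: S0 -q-> S1 -p-> S1 -q-> S0 -p-> S1 -q-> S0
First repeat at step 2: S1 was already visited.

So i = 1, j = 2, giving x = w[0:1] = q, y = w[1:2] = p, z = w[2:5] = qpq.
Check: |xy| = 2 ≤ 5 and |y| = 1 ≥ 1. Reading y takes N from S1 back to S1, so every xyⁱz is accepted.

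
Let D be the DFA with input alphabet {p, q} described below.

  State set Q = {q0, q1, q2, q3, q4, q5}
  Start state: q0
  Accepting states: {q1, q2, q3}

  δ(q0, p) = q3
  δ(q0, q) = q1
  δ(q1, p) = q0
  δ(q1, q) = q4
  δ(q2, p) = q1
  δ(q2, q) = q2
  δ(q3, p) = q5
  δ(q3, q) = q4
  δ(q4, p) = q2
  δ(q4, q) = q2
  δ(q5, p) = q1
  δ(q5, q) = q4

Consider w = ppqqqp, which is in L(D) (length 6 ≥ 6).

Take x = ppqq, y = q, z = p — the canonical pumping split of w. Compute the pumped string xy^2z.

xy^2z = ppqq·q·q·p = ppqqqqp.
Reading y = q takes D from q2 back to q2, so after x·y·y the machine is still in q2, and z then leads to the accepting state q1. Hence ppqqqqp ∈ L(D).

ppqqqqp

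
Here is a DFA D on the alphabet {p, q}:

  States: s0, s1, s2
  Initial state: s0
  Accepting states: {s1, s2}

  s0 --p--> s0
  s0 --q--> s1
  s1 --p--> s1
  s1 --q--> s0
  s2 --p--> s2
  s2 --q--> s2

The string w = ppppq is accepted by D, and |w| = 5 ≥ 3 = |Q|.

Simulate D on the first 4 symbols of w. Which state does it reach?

Run of D on the first 4 characters of w = p p p p:
  step 0: s0  (start)
  step 1: s0  (read p: s0→s0)
  step 2: s0  (read p: s0→s0)
  step 3: s0  (read p: s0→s0)
  step 4: s0  (read p: s0→s0)

After reading 4 characters, D is in state s0.
(This kind of state-tracing is the core of the pumping-lemma construction: with 3 states, pigeonhole forces a repeat within the first 3 steps.)

s0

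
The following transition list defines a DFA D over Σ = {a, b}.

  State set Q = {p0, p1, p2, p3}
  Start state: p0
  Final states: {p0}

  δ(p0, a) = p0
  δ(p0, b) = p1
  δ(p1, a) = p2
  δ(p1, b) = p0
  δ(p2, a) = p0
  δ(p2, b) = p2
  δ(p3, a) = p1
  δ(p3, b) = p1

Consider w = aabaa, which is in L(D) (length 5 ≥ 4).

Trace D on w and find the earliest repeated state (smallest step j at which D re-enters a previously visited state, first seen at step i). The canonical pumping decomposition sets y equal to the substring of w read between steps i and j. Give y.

a

State sequence: p0 -a-> p0 -a-> p0 -b-> p1 -a-> p2 -a-> p0
First repeat at step 1: p0 was already visited.

So i = 0, j = 1, giving x = w[0:0] = ε, y = w[0:1] = a, z = w[1:5] = abaa.
Check: |xy| = 1 ≤ 4 and |y| = 1 ≥ 1. Reading y takes D from p0 back to p0, so every xyⁱz is accepted.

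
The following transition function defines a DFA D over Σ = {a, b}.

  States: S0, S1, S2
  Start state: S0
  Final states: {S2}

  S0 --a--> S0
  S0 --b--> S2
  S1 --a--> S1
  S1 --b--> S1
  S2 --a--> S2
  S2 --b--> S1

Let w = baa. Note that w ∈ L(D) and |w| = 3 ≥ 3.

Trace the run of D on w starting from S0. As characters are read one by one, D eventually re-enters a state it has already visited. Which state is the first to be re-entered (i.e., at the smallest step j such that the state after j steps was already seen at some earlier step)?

S2

Run of D on w = b a a:
  step 0: S0  (start)
  step 1: S2  (read b: S0→S2)
  step 2: S2  (read a: S2→S2)   ← first repeat (S2 seen earlier)
  step 3: S2  (read a: S2→S2)

The earliest repeat is at step j = 2: D is in S2, which it already visited at step i = 1.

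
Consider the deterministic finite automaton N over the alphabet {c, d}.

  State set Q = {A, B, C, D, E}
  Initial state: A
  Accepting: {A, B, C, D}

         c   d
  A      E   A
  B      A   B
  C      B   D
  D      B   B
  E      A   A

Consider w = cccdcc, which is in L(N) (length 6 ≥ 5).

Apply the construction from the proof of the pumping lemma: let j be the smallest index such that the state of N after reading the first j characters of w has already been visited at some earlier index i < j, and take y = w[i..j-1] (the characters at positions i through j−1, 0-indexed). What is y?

cc

Run of N on w = c c c d c c:
  step 0: A  (start)
  step 1: E  (read c: A→E)
  step 2: A  (read c: E→A)   ← first repeat (A seen earlier)
  step 3: E  (read c: A→E)
  step 4: A  (read d: E→A)
  step 5: E  (read c: A→E)
  step 6: A  (read c: E→A)

So i = 0, j = 2, giving x = w[0:0] = ε, y = w[0:2] = cc, z = w[2:6] = cdcc.
Check: |xy| = 2 ≤ 5 and |y| = 2 ≥ 1. Reading y takes N from A back to A, so every xyⁱz is accepted.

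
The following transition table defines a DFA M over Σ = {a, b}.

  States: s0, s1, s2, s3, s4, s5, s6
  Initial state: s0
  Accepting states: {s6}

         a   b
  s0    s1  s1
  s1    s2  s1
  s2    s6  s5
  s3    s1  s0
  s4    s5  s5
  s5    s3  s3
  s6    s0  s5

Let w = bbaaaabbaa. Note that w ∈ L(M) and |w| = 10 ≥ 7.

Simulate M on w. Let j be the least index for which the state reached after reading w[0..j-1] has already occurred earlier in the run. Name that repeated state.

Run of M on w = b b a a a a b b a a:
  step 0: s0  (start)
  step 1: s1  (read b: s0→s1)
  step 2: s1  (read b: s1→s1)   ← first repeat (s1 seen earlier)
  step 3: s2  (read a: s1→s2)
  step 4: s6  (read a: s2→s6)
  step 5: s0  (read a: s6→s0)
  step 6: s1  (read a: s0→s1)
  step 7: s1  (read b: s1→s1)
  step 8: s1  (read b: s1→s1)
  step 9: s2  (read a: s1→s2)
  step 10: s6  (read a: s2→s6)

The earliest repeat is at step j = 2: M is in s1, which it already visited at step i = 1.
Since M has 7 states, any run of length ≥ 7 visits 7+1 states, so by pigeonhole some state repeats within the first 7 steps — that repeat gives the pumpable loop.

s1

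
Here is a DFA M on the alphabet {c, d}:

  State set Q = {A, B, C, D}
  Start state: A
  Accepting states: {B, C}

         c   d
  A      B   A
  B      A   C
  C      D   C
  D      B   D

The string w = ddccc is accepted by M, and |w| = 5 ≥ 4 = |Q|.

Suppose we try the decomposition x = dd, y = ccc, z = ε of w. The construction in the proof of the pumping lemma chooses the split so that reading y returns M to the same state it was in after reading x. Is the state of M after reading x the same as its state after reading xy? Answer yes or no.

no

State sequence: A -d-> A -d-> A -c-> B -c-> A -c-> B

After x (step 2): A. After xy (step 5): B.
They differ (A ≠ B), so y is not a cycle from the state after x; this split is not the one the pumping-lemma construction produces, and pumping y need not keep the string in L(M).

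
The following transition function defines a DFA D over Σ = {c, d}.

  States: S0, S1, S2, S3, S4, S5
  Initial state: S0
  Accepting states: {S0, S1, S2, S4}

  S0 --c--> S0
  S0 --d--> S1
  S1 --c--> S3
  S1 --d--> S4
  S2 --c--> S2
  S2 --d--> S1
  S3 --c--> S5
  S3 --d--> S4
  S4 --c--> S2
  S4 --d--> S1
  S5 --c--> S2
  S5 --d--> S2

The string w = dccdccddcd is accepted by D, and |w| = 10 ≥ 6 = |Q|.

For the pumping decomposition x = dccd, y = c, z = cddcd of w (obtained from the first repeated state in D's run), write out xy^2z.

xy^2z = dccd·c·c·cddcd = dccdcccddcd.
Reading y = c takes D from S2 back to S2, so after x·y·y the machine is still in S2, and z then leads to the accepting state S1. Hence dccdcccddcd ∈ L(D).

dccdcccddcd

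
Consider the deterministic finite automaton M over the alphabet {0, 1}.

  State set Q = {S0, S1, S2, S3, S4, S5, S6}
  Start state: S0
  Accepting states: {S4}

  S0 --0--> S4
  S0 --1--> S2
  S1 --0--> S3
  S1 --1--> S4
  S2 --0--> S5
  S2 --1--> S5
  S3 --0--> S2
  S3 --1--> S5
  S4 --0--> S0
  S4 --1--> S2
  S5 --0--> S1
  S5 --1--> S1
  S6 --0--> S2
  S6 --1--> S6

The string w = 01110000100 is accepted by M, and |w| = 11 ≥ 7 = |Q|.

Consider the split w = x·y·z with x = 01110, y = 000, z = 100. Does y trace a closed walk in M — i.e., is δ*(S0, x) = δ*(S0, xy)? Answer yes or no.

Run of M on the first 8 characters of w = 0 1 1 1 0 0 0 0:
  step 0: S0  (start)
  step 1: S4  (read 0: S0→S4)
  step 2: S2  (read 1: S4→S2)
  step 3: S5  (read 1: S2→S5)
  step 4: S1  (read 1: S5→S1)
  step 5: S3  (read 0: S1→S3)
  step 6: S2  (read 0: S3→S2)
  step 7: S5  (read 0: S2→S5)
  step 8: S1  (read 0: S5→S1)

After x (step 5): S3. After xy (step 8): S1.
They differ (S3 ≠ S1), so y is not a cycle from the state after x; this split is not the one the pumping-lemma construction produces, and pumping y need not keep the string in L(M).

no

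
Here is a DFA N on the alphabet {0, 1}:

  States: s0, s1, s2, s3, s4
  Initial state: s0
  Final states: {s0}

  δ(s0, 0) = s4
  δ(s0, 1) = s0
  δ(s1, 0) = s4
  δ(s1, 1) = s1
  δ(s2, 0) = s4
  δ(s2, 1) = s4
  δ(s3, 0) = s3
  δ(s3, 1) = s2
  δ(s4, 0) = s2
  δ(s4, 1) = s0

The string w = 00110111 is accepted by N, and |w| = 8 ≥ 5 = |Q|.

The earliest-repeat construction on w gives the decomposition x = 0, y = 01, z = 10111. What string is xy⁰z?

010111

xy⁰z = xz = 0·10111 = 010111.
Reading y = 01 takes N from s4 back to s4, so after x the machine is still in s4, and z then leads to the accepting state s0. Hence 010111 ∈ L(N).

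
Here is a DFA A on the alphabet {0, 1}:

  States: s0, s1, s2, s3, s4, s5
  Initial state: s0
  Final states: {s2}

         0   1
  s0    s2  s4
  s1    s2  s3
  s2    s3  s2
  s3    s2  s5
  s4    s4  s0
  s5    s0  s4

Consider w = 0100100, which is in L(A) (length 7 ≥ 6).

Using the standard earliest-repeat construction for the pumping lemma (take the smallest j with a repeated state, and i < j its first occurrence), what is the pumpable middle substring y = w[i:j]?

Run of A on w = 0 1 0 0 1 0 0:
  step 0: s0  (start)
  step 1: s2  (read 0: s0→s2)
  step 2: s2  (read 1: s2→s2)   ← first repeat (s2 seen earlier)
  step 3: s3  (read 0: s2→s3)
  step 4: s2  (read 0: s3→s2)
  step 5: s2  (read 1: s2→s2)
  step 6: s3  (read 0: s2→s3)
  step 7: s2  (read 0: s3→s2)

So i = 1, j = 2, giving x = w[0:1] = 0, y = w[1:2] = 1, z = w[2:7] = 00100.
Check: |xy| = 2 ≤ 6 and |y| = 1 ≥ 1. Reading y takes A from s2 back to s2, so every xyⁱz is accepted.
Pumping length from the standard proof: p = 6 (the number of states). The repeated state found above gives |xy| = j ≤ 6 and |y| = j − i ≥ 1.

1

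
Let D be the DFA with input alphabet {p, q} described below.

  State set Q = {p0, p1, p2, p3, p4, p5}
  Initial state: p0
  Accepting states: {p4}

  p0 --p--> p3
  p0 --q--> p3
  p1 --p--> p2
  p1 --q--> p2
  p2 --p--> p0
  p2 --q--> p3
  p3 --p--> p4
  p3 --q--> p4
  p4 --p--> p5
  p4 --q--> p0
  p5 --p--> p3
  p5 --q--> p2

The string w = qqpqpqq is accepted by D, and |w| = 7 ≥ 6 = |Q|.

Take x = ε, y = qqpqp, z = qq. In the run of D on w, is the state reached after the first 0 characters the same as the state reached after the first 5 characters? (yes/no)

Run of D on the first 5 characters of w = q q p q p:
  step 0: p0  (start)
  step 1: p3  (read q: p0→p3)
  step 2: p4  (read q: p3→p4)
  step 3: p5  (read p: p4→p5)
  step 4: p2  (read q: p5→p2)
  step 5: p0  (read p: p2→p0)

After x (step 0): p0. After xy (step 5): p0.
They match, so y = qqpqp drives D around a cycle from p0 back to itself; pumping y any number of times keeps D in p0 before reading z, and xyⁱz ∈ L(D) for every i ≥ 0.

yes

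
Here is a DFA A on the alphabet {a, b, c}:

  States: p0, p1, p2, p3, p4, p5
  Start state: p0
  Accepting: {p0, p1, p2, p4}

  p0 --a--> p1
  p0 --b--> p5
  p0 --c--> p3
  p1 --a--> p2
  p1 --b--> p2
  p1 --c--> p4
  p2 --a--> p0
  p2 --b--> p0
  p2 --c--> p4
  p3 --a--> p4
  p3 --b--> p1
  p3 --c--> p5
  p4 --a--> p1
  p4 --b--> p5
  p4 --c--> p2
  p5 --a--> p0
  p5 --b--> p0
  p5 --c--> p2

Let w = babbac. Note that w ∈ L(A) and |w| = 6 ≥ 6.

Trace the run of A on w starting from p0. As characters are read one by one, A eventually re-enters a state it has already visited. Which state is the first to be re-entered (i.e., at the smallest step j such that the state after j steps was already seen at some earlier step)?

Run of A on w = b a b b a c:
  step 0: p0  (start)
  step 1: p5  (read b: p0→p5)
  step 2: p0  (read a: p5→p0)   ← first repeat (p0 seen earlier)
  step 3: p5  (read b: p0→p5)
  step 4: p0  (read b: p5→p0)
  step 5: p1  (read a: p0→p1)
  step 6: p4  (read c: p1→p4)

The earliest repeat is at step j = 2: A is in p0, which it already visited at step i = 0.
The DFA has 6 states, so the proof of the pumping lemma guarantees a repeated state among the first 6+1 visited; the segment between the two visits is the pumpable y.

p0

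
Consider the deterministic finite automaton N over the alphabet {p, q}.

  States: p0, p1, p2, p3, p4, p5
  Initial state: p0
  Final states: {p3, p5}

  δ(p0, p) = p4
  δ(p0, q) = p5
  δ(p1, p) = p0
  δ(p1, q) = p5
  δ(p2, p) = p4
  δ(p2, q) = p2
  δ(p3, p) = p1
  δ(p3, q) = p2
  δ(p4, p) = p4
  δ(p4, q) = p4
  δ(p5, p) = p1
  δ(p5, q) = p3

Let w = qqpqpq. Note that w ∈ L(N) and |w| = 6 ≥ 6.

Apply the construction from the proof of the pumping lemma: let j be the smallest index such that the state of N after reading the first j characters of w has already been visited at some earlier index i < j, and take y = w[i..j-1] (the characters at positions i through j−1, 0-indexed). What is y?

State sequence: p0 -q-> p5 -q-> p3 -p-> p1 -q-> p5 -p-> p1 -q-> p5
First repeat at step 4: p5 was already visited.

So i = 1, j = 4, giving x = w[0:1] = q, y = w[1:4] = qpq, z = w[4:6] = pq.
Check: |xy| = 4 ≤ 6 and |y| = 3 ≥ 1. Reading y takes N from p5 back to p5, so every xyⁱz is accepted.

qpq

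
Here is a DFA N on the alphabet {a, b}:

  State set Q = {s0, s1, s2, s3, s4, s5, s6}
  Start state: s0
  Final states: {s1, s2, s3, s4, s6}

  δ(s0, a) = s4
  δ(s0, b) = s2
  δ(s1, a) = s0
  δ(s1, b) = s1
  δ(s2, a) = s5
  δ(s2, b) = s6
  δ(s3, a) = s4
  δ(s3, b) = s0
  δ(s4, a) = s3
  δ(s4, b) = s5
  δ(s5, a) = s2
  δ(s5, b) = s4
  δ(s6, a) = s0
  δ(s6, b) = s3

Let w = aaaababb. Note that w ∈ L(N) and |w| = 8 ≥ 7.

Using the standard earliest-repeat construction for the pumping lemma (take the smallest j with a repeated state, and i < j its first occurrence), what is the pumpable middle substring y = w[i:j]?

aa

Run of N on w = a a a a b a b b:
  step 0: s0  (start)
  step 1: s4  (read a: s0→s4)
  step 2: s3  (read a: s4→s3)
  step 3: s4  (read a: s3→s4)   ← first repeat (s4 seen earlier)
  step 4: s3  (read a: s4→s3)
  step 5: s0  (read b: s3→s0)
  step 6: s4  (read a: s0→s4)
  step 7: s5  (read b: s4→s5)
  step 8: s4  (read b: s5→s4)

So i = 1, j = 3, giving x = w[0:1] = a, y = w[1:3] = aa, z = w[3:8] = ababb.
Check: |xy| = 3 ≤ 7 and |y| = 2 ≥ 1. Reading y takes N from s4 back to s4, so every xyⁱz is accepted.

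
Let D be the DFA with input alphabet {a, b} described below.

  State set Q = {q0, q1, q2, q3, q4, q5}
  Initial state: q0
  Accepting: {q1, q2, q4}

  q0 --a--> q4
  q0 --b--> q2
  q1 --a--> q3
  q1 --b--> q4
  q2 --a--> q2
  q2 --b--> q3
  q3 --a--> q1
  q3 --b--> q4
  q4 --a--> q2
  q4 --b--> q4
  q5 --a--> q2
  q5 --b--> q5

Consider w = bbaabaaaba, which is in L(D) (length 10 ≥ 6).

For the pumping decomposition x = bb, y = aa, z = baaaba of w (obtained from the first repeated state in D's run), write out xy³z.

bbaaaaaabaaaba

xy^3z = bb·aa·aa·aa·baaaba = bbaaaaaabaaaba.
Reading y = aa takes D from q3 back to q3, so after x·y·y·y the machine is still in q3, and z then leads to the accepting state q1. Hence bbaaaaaabaaaba ∈ L(D).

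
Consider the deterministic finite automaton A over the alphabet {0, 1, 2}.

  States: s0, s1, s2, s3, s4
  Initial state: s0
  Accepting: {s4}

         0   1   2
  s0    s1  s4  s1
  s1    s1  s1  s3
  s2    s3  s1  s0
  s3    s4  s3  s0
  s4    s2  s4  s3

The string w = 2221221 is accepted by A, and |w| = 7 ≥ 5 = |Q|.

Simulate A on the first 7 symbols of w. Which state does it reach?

s4

State sequence: s0 -2-> s1 -2-> s3 -2-> s0 -1-> s4 -2-> s3 -2-> s0 -1-> s4

After reading 7 characters, A is in state s4.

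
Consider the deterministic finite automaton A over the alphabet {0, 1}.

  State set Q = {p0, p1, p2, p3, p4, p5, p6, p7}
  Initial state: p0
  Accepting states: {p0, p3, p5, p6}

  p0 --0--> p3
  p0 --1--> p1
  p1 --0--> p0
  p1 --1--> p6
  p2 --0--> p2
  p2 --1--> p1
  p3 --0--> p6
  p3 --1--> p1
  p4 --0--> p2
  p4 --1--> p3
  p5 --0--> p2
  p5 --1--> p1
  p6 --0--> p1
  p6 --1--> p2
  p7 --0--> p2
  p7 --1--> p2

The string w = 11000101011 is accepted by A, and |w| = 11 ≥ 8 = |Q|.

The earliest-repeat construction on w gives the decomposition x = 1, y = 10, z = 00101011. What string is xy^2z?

1101000101011

xy^2z = 1·10·10·00101011 = 1101000101011.
Reading y = 10 takes A from p1 back to p1, so after x·y·y the machine is still in p1, and z then leads to the accepting state p6. Hence 1101000101011 ∈ L(A).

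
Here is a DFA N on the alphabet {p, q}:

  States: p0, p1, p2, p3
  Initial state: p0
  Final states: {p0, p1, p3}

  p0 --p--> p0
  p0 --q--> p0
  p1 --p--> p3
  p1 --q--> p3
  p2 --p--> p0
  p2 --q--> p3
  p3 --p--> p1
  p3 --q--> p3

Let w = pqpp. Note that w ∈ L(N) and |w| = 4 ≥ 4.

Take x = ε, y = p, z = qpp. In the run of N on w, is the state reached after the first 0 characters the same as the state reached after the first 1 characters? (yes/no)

Run of N on the first 1 characters of w = p:
  step 0: p0  (start)
  step 1: p0  (read p: p0→p0)

After x (step 0): p0. After xy (step 1): p0.
They match, so y = p drives N around a cycle from p0 back to itself; pumping y any number of times keeps N in p0 before reading z, and xyⁱz ∈ L(N) for every i ≥ 0.

yes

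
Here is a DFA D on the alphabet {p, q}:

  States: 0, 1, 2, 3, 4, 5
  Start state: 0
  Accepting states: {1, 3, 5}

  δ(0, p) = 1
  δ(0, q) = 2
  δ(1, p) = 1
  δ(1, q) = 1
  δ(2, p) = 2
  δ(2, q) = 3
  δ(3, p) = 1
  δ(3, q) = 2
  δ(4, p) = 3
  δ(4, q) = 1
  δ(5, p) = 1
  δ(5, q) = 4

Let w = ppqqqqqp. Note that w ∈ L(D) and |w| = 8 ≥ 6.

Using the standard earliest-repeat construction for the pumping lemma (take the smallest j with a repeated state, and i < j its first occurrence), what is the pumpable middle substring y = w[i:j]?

p

State sequence: 0 -p-> 1 -p-> 1 -q-> 1 -q-> 1 -q-> 1 -q-> 1 -q-> 1 -p-> 1
First repeat at step 2: 1 was already visited.

So i = 1, j = 2, giving x = w[0:1] = p, y = w[1:2] = p, z = w[2:8] = qqqqqp.
Check: |xy| = 2 ≤ 6 and |y| = 1 ≥ 1. Reading y takes D from 1 back to 1, so every xyⁱz is accepted.
Since D has 6 states, any run of length ≥ 6 visits 6+1 states, so by pigeonhole some state repeats within the first 6 steps — that repeat gives the pumpable loop.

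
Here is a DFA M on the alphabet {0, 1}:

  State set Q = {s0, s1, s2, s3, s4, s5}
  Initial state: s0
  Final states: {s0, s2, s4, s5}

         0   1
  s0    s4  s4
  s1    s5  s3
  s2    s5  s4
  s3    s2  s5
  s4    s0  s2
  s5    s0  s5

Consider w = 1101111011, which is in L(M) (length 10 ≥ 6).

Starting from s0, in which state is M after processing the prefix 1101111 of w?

s5

Run of M on the first 7 characters of w = 1 1 0 1 1 1 1:
  step 0: s0  (start)
  step 1: s4  (read 1: s0→s4)
  step 2: s2  (read 1: s4→s2)
  step 3: s5  (read 0: s2→s5)
  step 4: s5  (read 1: s5→s5)
  step 5: s5  (read 1: s5→s5)
  step 6: s5  (read 1: s5→s5)
  step 7: s5  (read 1: s5→s5)

After reading 7 characters, M is in state s5.
(This kind of state-tracing is the core of the pumping-lemma construction: with 6 states, pigeonhole forces a repeat within the first 6 steps.)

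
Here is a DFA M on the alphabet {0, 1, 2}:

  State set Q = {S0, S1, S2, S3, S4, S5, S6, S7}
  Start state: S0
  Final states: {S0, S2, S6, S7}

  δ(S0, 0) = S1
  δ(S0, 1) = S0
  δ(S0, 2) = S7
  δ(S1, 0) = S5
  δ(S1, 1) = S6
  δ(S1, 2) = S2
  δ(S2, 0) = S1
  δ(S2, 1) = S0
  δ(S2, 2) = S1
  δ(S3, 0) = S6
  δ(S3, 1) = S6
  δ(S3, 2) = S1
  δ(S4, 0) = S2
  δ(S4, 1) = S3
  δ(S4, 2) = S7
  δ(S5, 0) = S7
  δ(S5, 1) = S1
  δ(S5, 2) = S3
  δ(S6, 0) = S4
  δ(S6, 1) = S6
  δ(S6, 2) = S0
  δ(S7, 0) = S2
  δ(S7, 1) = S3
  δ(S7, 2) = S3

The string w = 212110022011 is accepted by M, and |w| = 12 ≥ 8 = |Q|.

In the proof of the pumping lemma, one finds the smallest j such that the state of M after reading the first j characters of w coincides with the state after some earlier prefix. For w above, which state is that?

State sequence: S0 -2-> S7 -1-> S3 -2-> S1 -1-> S6 -1-> S6 -0-> S4 -0-> S2 -2-> S1 -2-> S2 -0-> S1 -1-> S6 -1-> S6
First repeat at step 5: S6 was already visited.

The earliest repeat is at step j = 5: M is in S6, which it already visited at step i = 4.
The DFA has 8 states, so the proof of the pumping lemma guarantees a repeated state among the first 8+1 visited; the segment between the two visits is the pumpable y.

S6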